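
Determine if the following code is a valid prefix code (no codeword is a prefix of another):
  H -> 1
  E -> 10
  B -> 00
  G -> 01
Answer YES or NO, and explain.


Checking each pair (does one codeword prefix another?):
  H='1' vs E='10': prefix -- VIOLATION

NO -- this is NOT a valid prefix code. H (1) is a prefix of E (10).


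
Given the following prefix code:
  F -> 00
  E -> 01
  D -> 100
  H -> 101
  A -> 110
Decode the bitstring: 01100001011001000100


Decoding step by step:
Bits 01 -> E
Bits 100 -> D
Bits 00 -> F
Bits 101 -> H
Bits 100 -> D
Bits 100 -> D
Bits 01 -> E
Bits 00 -> F


Decoded message: EDFHDDEF


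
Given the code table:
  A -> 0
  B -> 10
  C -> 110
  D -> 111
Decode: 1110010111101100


Decoding:
111 -> D
0 -> A
0 -> A
10 -> B
111 -> D
10 -> B
110 -> C
0 -> A


Result: DAABDBCA


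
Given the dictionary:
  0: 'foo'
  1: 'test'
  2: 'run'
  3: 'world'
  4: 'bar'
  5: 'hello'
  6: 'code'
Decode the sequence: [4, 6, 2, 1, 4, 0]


Look up each index in the dictionary:
  4 -> 'bar'
  6 -> 'code'
  2 -> 'run'
  1 -> 'test'
  4 -> 'bar'
  0 -> 'foo'

Decoded: "bar code run test bar foo"


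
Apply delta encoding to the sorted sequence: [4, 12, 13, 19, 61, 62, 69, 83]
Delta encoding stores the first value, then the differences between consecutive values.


First value: 4
Deltas:
  12 - 4 = 8
  13 - 12 = 1
  19 - 13 = 6
  61 - 19 = 42
  62 - 61 = 1
  69 - 62 = 7
  83 - 69 = 14


Delta encoded: [4, 8, 1, 6, 42, 1, 7, 14]


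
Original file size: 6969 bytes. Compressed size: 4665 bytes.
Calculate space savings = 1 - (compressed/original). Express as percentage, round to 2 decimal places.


ratio = compressed/original = 4665/6969 = 0.669393
savings = 1 - ratio = 1 - 0.669393 = 0.330607
as a percentage: 0.330607 * 100 = 33.06%

Space savings = 1 - 4665/6969 = 33.06%


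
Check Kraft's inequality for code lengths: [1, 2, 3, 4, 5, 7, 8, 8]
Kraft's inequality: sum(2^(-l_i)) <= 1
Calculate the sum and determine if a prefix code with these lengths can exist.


Sum = 2^(-1) + 2^(-2) + 2^(-3) + 2^(-4) + 2^(-5) + 2^(-7) + 2^(-8) + 2^(-8)
    = 0.5 + 0.25 + 0.125 + 0.0625 + 0.03125 + 0.0078125 + 0.00390625 + 0.00390625
    = 252/256 = 0.984375
Since 0.984375 <= 1, Kraft's inequality IS satisfied.
A prefix code with these lengths CAN exist.

Kraft sum = 0.984375. Satisfied.


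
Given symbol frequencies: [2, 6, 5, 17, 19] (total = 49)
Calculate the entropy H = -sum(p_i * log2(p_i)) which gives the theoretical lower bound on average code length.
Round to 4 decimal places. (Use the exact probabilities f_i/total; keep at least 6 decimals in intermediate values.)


Per-symbol terms -p_i * log2(p_i) with p_i = f_i/49:
  p = 2/49 = 0.040816: log2(p) = -4.614710, -p*log2(p) = 0.188356
  p = 6/49 = 0.122449: log2(p) = -3.029747, -p*log2(p) = 0.370989
  p = 5/49 = 0.102041: log2(p) = -3.292782, -p*log2(p) = 0.335998
  p = 17/49 = 0.346939: log2(p) = -1.527247, -p*log2(p) = 0.529861
  p = 19/49 = 0.387755: log2(p) = -1.366782, -p*log2(p) = 0.529977
H = 0.188356 + 0.370989 + 0.335998 + 0.529861 + 0.529977 = 1.955181

H = 1.9552 bits/symbol


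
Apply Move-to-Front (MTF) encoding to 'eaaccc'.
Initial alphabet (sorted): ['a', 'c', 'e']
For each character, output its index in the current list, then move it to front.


MTF encoding:
'e': index 2 in ['a', 'c', 'e'] -> ['e', 'a', 'c']
'a': index 1 in ['e', 'a', 'c'] -> ['a', 'e', 'c']
'a': index 0 in ['a', 'e', 'c'] -> ['a', 'e', 'c']
'c': index 2 in ['a', 'e', 'c'] -> ['c', 'a', 'e']
'c': index 0 in ['c', 'a', 'e'] -> ['c', 'a', 'e']
'c': index 0 in ['c', 'a', 'e'] -> ['c', 'a', 'e']


Output: [2, 1, 0, 2, 0, 0]


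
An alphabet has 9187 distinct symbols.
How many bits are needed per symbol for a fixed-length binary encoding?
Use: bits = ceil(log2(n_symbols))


log2(9187) = 13.1654
Bracket: 2^13 = 8192 < 9187 <= 2^14 = 16384
So ceil(log2(9187)) = 14

bits = ceil(log2(9187)) = ceil(13.1654) = 14 bits


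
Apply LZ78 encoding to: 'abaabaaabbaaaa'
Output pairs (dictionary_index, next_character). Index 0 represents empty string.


LZ78 encoding steps:
Dictionary: {0: ''}
Step 1: w='' (idx 0), next='a' -> output (0, 'a'), add 'a' as idx 1
Step 2: w='' (idx 0), next='b' -> output (0, 'b'), add 'b' as idx 2
Step 3: w='a' (idx 1), next='a' -> output (1, 'a'), add 'aa' as idx 3
Step 4: w='b' (idx 2), next='a' -> output (2, 'a'), add 'ba' as idx 4
Step 5: w='aa' (idx 3), next='b' -> output (3, 'b'), add 'aab' as idx 5
Step 6: w='ba' (idx 4), next='a' -> output (4, 'a'), add 'baa' as idx 6
Step 7: w='aa' (idx 3), end of input -> output (3, '')


Encoded: [(0, 'a'), (0, 'b'), (1, 'a'), (2, 'a'), (3, 'b'), (4, 'a'), (3, '')]


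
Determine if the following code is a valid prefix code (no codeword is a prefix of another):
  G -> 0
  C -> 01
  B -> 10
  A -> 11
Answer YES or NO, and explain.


Checking each pair (does one codeword prefix another?):
  G='0' vs C='01': prefix -- VIOLATION

NO -- this is NOT a valid prefix code. G (0) is a prefix of C (01).


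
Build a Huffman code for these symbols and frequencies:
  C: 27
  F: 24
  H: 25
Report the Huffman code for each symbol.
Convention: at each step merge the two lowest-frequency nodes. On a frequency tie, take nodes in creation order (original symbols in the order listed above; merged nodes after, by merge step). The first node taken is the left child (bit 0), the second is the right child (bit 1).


Huffman tree construction:
Step 1: Merge F(24) + H(25) = 49
Step 2: Merge C(27) + (F+H)(49) = 76
Read each symbol's code off the tree from the root (left child = 0, right child = 1).

Codes:
  C: 0 (length 1)
  F: 10 (length 2)
  H: 11 (length 2)
Average code length: 125/76 = 1.6447 bits/symbol


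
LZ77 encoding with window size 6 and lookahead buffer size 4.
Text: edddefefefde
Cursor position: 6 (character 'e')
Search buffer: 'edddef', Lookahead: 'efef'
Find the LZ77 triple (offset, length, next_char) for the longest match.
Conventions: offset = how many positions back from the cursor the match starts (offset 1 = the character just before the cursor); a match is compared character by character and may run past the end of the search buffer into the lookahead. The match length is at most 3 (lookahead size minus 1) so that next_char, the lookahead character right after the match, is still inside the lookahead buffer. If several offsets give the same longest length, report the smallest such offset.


Try each offset into the search buffer:
  offset=1 (pos 5, char 'f'): match length 0
  offset=2 (pos 4, char 'e'): match length 3
  offset=3 (pos 3, char 'd'): match length 0
  offset=4 (pos 2, char 'd'): match length 0
  offset=5 (pos 1, char 'd'): match length 0
  offset=6 (pos 0, char 'e'): match length 1
Longest match has length 3 at offset 2.
next_char = character at position 6 + 3 = 9 -> 'f'

Best match: offset=2, length=3 (matching 'efe' starting at position 4)
LZ77 triple: (2, 3, 'f')


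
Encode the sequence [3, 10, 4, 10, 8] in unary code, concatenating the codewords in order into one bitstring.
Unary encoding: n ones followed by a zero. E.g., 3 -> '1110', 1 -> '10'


Encode each number as n ones followed by a terminating 0:
  3 -> 1110 (4 bits)
  10 -> 11111111110 (11 bits)
  4 -> 11110 (5 bits)
  10 -> 11111111110 (11 bits)
  8 -> 111111110 (9 bits)
Total length = 4 + 11 + 5 + 11 + 9 = 40 bits.

Unary([3, 10, 4, 10, 8]) = 1110111111111101111011111111110111111110 (40 bits)


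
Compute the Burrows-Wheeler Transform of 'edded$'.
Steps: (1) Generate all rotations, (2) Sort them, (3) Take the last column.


Rotations (sorted):
  0: $edded -> last char: d
  1: d$edde -> last char: e
  2: dded$e -> last char: e
  3: ded$ed -> last char: d
  4: ed$edd -> last char: d
  5: edded$ -> last char: $


BWT = deedd$


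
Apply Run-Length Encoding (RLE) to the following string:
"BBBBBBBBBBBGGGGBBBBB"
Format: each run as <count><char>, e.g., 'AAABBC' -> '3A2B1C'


Scanning runs left to right:
  i=0: run of 'B' x 11 -> '11B'
  i=11: run of 'G' x 4 -> '4G'
  i=15: run of 'B' x 5 -> '5B'

RLE = 11B4G5B


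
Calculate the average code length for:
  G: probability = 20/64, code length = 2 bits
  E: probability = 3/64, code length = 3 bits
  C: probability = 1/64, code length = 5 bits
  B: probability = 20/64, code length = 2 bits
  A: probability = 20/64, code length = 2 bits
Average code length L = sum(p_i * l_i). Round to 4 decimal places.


Weighted contributions p_i * l_i:
  G: (20/64) * 2 = 40/64
  E: (3/64) * 3 = 9/64
  C: (1/64) * 5 = 5/64
  B: (20/64) * 2 = 40/64
  A: (20/64) * 2 = 40/64
Sum = (40 + 9 + 5 + 40 + 40)/64 = 134/64

L = 134/64 = 2.0938 bits/symbol


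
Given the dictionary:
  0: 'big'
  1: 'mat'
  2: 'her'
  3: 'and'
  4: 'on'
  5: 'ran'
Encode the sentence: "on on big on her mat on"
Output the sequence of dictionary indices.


Look up each word in the dictionary:
  'on' -> 4
  'on' -> 4
  'big' -> 0
  'on' -> 4
  'her' -> 2
  'mat' -> 1
  'on' -> 4

Encoded: [4, 4, 0, 4, 2, 1, 4]


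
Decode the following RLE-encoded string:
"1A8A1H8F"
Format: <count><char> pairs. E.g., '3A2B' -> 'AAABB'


Expanding each <count><char> pair:
  1A -> 'A'
  8A -> 'AAAAAAAA'
  1H -> 'H'
  8F -> 'FFFFFFFF'

Decoded = AAAAAAAAAHFFFFFFFF


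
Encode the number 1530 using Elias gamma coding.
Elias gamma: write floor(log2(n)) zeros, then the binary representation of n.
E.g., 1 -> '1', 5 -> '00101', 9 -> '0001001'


num_bits = floor(log2(1530)) + 1 = 11
leading_zeros = num_bits - 1 = 10
binary(1530) = 10111111010

Elias gamma(1530) = '0000000000' + '10111111010' = 000000000010111111010 (21 bits)


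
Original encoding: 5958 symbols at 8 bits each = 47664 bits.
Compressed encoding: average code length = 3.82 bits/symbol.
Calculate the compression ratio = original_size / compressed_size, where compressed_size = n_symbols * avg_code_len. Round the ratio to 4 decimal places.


original_size = n_symbols * orig_bits = 5958 * 8 = 47664 bits
compressed_size = n_symbols * avg_code_len = 5958 * 3.82 = 22759.56 bits
ratio = original_size / compressed_size = 47664 / 22759.56 = 2.0942

Compression ratio = 2.0942


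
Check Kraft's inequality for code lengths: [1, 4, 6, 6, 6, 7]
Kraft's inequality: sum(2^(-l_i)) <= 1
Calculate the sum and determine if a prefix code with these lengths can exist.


Sum = 2^(-1) + 2^(-4) + 2^(-6) + 2^(-6) + 2^(-6) + 2^(-7)
    = 0.5 + 0.0625 + 0.015625 + 0.015625 + 0.015625 + 0.0078125
    = 79/128 = 0.6171875
Since 0.6171875 <= 1, Kraft's inequality IS satisfied.
A prefix code with these lengths CAN exist.

Kraft sum = 0.6171875. Satisfied.


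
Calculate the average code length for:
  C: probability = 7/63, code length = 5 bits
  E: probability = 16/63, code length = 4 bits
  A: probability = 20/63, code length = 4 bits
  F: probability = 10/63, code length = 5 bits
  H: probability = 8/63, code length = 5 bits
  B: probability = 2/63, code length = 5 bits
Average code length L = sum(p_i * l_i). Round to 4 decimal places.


Weighted contributions p_i * l_i:
  C: (7/63) * 5 = 35/63
  E: (16/63) * 4 = 64/63
  A: (20/63) * 4 = 80/63
  F: (10/63) * 5 = 50/63
  H: (8/63) * 5 = 40/63
  B: (2/63) * 5 = 10/63
Sum = (35 + 64 + 80 + 50 + 40 + 10)/63 = 279/63

L = 279/63 = 4.4286 bits/symbol


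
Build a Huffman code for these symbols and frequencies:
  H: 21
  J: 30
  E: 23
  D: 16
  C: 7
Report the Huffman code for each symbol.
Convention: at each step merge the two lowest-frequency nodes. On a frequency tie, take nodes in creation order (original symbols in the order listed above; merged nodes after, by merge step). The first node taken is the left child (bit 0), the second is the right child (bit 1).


Huffman tree construction:
Step 1: Merge C(7) + D(16) = 23
Step 2: Merge H(21) + E(23) = 44
Step 3: Merge (C+D)(23) + J(30) = 53
Step 4: Merge (H+E)(44) + ((C+D)+J)(53) = 97
Read each symbol's code off the tree from the root (left child = 0, right child = 1).

Codes:
  H: 00 (length 2)
  J: 11 (length 2)
  E: 01 (length 2)
  D: 101 (length 3)
  C: 100 (length 3)
Average code length: 217/97 = 2.2371 bits/symbol


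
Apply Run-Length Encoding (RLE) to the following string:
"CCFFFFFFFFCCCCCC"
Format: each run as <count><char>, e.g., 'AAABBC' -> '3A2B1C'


Scanning runs left to right:
  i=0: run of 'C' x 2 -> '2C'
  i=2: run of 'F' x 8 -> '8F'
  i=10: run of 'C' x 6 -> '6C'

RLE = 2C8F6C


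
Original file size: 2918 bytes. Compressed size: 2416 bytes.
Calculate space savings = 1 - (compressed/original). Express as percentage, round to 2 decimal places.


ratio = compressed/original = 2416/2918 = 0.827964
savings = 1 - ratio = 1 - 0.827964 = 0.172036
as a percentage: 0.172036 * 100 = 17.2%

Space savings = 1 - 2416/2918 = 17.2%


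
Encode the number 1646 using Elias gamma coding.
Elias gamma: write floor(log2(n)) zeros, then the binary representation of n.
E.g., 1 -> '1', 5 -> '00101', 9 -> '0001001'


num_bits = floor(log2(1646)) + 1 = 11
leading_zeros = num_bits - 1 = 10
binary(1646) = 11001101110

Elias gamma(1646) = '0000000000' + '11001101110' = 000000000011001101110 (21 bits)


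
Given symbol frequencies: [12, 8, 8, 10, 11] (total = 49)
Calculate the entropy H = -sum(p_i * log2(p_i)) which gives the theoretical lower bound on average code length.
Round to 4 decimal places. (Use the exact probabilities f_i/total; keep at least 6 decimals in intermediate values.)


Per-symbol terms -p_i * log2(p_i) with p_i = f_i/49:
  p = 12/49 = 0.244898: log2(p) = -2.029747, -p*log2(p) = 0.497081
  p = 8/49 = 0.163265: log2(p) = -2.614710, -p*log2(p) = 0.426891
  p = 8/49 = 0.163265: log2(p) = -2.614710, -p*log2(p) = 0.426891
  p = 10/49 = 0.204082: log2(p) = -2.292782, -p*log2(p) = 0.467915
  p = 11/49 = 0.224490: log2(p) = -2.155278, -p*log2(p) = 0.483838
H = 0.497081 + 0.426891 + 0.426891 + 0.467915 + 0.483838 = 2.302616

H = 2.3026 bits/symbol


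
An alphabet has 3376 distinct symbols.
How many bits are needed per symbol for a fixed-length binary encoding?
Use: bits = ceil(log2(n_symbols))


log2(3376) = 11.7211
Bracket: 2^11 = 2048 < 3376 <= 2^12 = 4096
So ceil(log2(3376)) = 12

bits = ceil(log2(3376)) = ceil(11.7211) = 12 bits


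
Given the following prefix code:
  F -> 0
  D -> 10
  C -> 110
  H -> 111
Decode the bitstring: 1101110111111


Decoding step by step:
Bits 110 -> C
Bits 111 -> H
Bits 0 -> F
Bits 111 -> H
Bits 111 -> H


Decoded message: CHFHH


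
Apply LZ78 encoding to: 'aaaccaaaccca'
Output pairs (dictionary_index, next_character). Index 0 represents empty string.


LZ78 encoding steps:
Dictionary: {0: ''}
Step 1: w='' (idx 0), next='a' -> output (0, 'a'), add 'a' as idx 1
Step 2: w='a' (idx 1), next='a' -> output (1, 'a'), add 'aa' as idx 2
Step 3: w='' (idx 0), next='c' -> output (0, 'c'), add 'c' as idx 3
Step 4: w='c' (idx 3), next='a' -> output (3, 'a'), add 'ca' as idx 4
Step 5: w='aa' (idx 2), next='c' -> output (2, 'c'), add 'aac' as idx 5
Step 6: w='c' (idx 3), next='c' -> output (3, 'c'), add 'cc' as idx 6
Step 7: w='a' (idx 1), end of input -> output (1, '')


Encoded: [(0, 'a'), (1, 'a'), (0, 'c'), (3, 'a'), (2, 'c'), (3, 'c'), (1, '')]


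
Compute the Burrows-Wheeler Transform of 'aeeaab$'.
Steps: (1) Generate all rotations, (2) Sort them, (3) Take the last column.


Rotations (sorted):
  0: $aeeaab -> last char: b
  1: aab$aee -> last char: e
  2: ab$aeea -> last char: a
  3: aeeaab$ -> last char: $
  4: b$aeeaa -> last char: a
  5: eaab$ae -> last char: e
  6: eeaab$a -> last char: a


BWT = bea$aea


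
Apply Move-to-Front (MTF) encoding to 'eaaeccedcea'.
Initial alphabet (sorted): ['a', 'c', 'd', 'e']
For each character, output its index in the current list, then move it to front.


MTF encoding:
'e': index 3 in ['a', 'c', 'd', 'e'] -> ['e', 'a', 'c', 'd']
'a': index 1 in ['e', 'a', 'c', 'd'] -> ['a', 'e', 'c', 'd']
'a': index 0 in ['a', 'e', 'c', 'd'] -> ['a', 'e', 'c', 'd']
'e': index 1 in ['a', 'e', 'c', 'd'] -> ['e', 'a', 'c', 'd']
'c': index 2 in ['e', 'a', 'c', 'd'] -> ['c', 'e', 'a', 'd']
'c': index 0 in ['c', 'e', 'a', 'd'] -> ['c', 'e', 'a', 'd']
'e': index 1 in ['c', 'e', 'a', 'd'] -> ['e', 'c', 'a', 'd']
'd': index 3 in ['e', 'c', 'a', 'd'] -> ['d', 'e', 'c', 'a']
'c': index 2 in ['d', 'e', 'c', 'a'] -> ['c', 'd', 'e', 'a']
'e': index 2 in ['c', 'd', 'e', 'a'] -> ['e', 'c', 'd', 'a']
'a': index 3 in ['e', 'c', 'd', 'a'] -> ['a', 'e', 'c', 'd']


Output: [3, 1, 0, 1, 2, 0, 1, 3, 2, 2, 3]


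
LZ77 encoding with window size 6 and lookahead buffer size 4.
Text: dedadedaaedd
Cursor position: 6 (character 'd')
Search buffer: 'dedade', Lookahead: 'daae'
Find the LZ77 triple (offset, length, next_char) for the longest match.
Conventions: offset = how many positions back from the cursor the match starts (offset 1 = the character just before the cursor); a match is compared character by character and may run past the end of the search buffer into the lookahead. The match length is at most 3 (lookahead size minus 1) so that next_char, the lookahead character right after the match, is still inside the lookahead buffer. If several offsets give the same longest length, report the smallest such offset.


Try each offset into the search buffer:
  offset=1 (pos 5, char 'e'): match length 0
  offset=2 (pos 4, char 'd'): match length 1
  offset=3 (pos 3, char 'a'): match length 0
  offset=4 (pos 2, char 'd'): match length 2
  offset=5 (pos 1, char 'e'): match length 0
  offset=6 (pos 0, char 'd'): match length 1
Longest match has length 2 at offset 4.
next_char = character at position 6 + 2 = 8 -> 'a'

Best match: offset=4, length=2 (matching 'da' starting at position 2)
LZ77 triple: (4, 2, 'a')


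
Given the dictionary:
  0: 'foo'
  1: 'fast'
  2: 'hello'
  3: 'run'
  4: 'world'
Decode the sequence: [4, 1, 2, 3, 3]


Look up each index in the dictionary:
  4 -> 'world'
  1 -> 'fast'
  2 -> 'hello'
  3 -> 'run'
  3 -> 'run'

Decoded: "world fast hello run run"


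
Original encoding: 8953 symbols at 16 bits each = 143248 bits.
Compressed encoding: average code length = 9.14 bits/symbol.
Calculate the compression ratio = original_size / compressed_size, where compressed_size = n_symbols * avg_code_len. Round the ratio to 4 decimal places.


original_size = n_symbols * orig_bits = 8953 * 16 = 143248 bits
compressed_size = n_symbols * avg_code_len = 8953 * 9.14 = 81830.42 bits
ratio = original_size / compressed_size = 143248 / 81830.42 = 1.7505

Compression ratio = 1.7505


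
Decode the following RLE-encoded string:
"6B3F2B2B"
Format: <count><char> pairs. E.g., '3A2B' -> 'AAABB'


Expanding each <count><char> pair:
  6B -> 'BBBBBB'
  3F -> 'FFF'
  2B -> 'BB'
  2B -> 'BB'

Decoded = BBBBBBFFFBBBB


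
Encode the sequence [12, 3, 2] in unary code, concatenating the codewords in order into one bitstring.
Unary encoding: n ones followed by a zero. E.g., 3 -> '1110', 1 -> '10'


Encode each number as n ones followed by a terminating 0:
  12 -> 1111111111110 (13 bits)
  3 -> 1110 (4 bits)
  2 -> 110 (3 bits)
Total length = 13 + 4 + 3 = 20 bits.

Unary([12, 3, 2]) = 11111111111101110110 (20 bits)


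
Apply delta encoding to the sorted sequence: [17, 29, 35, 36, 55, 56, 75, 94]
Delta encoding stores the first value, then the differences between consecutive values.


First value: 17
Deltas:
  29 - 17 = 12
  35 - 29 = 6
  36 - 35 = 1
  55 - 36 = 19
  56 - 55 = 1
  75 - 56 = 19
  94 - 75 = 19


Delta encoded: [17, 12, 6, 1, 19, 1, 19, 19]


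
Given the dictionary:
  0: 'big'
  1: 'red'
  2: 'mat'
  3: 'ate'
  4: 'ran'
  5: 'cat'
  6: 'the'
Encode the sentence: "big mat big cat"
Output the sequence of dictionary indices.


Look up each word in the dictionary:
  'big' -> 0
  'mat' -> 2
  'big' -> 0
  'cat' -> 5

Encoded: [0, 2, 0, 5]


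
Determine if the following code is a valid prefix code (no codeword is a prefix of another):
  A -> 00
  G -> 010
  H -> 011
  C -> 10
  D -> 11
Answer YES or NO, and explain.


Checking each pair (does one codeword prefix another?):
  A='00' vs G='010': no prefix
  A='00' vs H='011': no prefix
  A='00' vs C='10': no prefix
  A='00' vs D='11': no prefix
  G='010' vs A='00': no prefix
  G='010' vs H='011': no prefix
  G='010' vs C='10': no prefix
  G='010' vs D='11': no prefix
  H='011' vs A='00': no prefix
  H='011' vs G='010': no prefix
  H='011' vs C='10': no prefix
  H='011' vs D='11': no prefix
  C='10' vs A='00': no prefix
  C='10' vs G='010': no prefix
  C='10' vs H='011': no prefix
  C='10' vs D='11': no prefix
  D='11' vs A='00': no prefix
  D='11' vs G='010': no prefix
  D='11' vs H='011': no prefix
  D='11' vs C='10': no prefix
No violation found over all pairs.

YES -- this is a valid prefix code. No codeword is a prefix of any other codeword.


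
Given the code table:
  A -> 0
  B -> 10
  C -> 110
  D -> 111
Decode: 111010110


Decoding:
111 -> D
0 -> A
10 -> B
110 -> C


Result: DABC


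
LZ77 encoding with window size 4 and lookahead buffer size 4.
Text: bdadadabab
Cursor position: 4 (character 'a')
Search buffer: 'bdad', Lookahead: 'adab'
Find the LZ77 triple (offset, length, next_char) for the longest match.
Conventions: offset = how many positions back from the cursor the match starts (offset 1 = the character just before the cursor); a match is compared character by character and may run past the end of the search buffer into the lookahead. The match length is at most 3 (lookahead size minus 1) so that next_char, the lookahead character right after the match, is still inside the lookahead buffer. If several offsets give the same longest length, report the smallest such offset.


Try each offset into the search buffer:
  offset=1 (pos 3, char 'd'): match length 0
  offset=2 (pos 2, char 'a'): match length 3
  offset=3 (pos 1, char 'd'): match length 0
  offset=4 (pos 0, char 'b'): match length 0
Longest match has length 3 at offset 2.
next_char = character at position 4 + 3 = 7 -> 'b'

Best match: offset=2, length=3 (matching 'ada' starting at position 2)
LZ77 triple: (2, 3, 'b')


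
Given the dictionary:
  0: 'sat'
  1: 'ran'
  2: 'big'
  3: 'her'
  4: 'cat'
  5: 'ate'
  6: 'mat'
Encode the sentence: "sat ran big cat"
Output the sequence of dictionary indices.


Look up each word in the dictionary:
  'sat' -> 0
  'ran' -> 1
  'big' -> 2
  'cat' -> 4

Encoded: [0, 1, 2, 4]


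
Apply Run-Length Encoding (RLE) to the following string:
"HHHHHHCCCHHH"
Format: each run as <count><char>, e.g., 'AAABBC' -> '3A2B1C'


Scanning runs left to right:
  i=0: run of 'H' x 6 -> '6H'
  i=6: run of 'C' x 3 -> '3C'
  i=9: run of 'H' x 3 -> '3H'

RLE = 6H3C3H


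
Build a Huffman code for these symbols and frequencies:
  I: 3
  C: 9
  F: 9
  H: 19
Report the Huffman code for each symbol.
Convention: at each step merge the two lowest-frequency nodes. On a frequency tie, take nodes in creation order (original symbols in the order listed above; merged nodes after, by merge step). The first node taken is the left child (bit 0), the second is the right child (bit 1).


Huffman tree construction:
Step 1: Merge I(3) + C(9) = 12
Step 2: Merge F(9) + (I+C)(12) = 21
Step 3: Merge H(19) + (F+(I+C))(21) = 40
Read each symbol's code off the tree from the root (left child = 0, right child = 1).

Codes:
  I: 110 (length 3)
  C: 111 (length 3)
  F: 10 (length 2)
  H: 0 (length 1)
Average code length: 73/40 = 1.8250 bits/symbol


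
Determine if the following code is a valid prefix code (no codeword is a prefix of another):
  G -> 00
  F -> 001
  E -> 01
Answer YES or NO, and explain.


Checking each pair (does one codeword prefix another?):
  G='00' vs F='001': prefix -- VIOLATION

NO -- this is NOT a valid prefix code. G (00) is a prefix of F (001).


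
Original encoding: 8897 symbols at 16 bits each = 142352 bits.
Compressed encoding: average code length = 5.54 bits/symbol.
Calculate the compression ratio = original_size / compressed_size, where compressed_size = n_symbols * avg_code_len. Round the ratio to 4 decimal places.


original_size = n_symbols * orig_bits = 8897 * 16 = 142352 bits
compressed_size = n_symbols * avg_code_len = 8897 * 5.54 = 49289.38 bits
ratio = original_size / compressed_size = 142352 / 49289.38 = 2.8881

Compression ratio = 2.8881


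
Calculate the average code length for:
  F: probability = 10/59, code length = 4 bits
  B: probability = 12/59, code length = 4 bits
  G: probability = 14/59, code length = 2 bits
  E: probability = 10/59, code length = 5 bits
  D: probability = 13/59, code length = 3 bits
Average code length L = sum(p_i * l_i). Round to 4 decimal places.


Weighted contributions p_i * l_i:
  F: (10/59) * 4 = 40/59
  B: (12/59) * 4 = 48/59
  G: (14/59) * 2 = 28/59
  E: (10/59) * 5 = 50/59
  D: (13/59) * 3 = 39/59
Sum = (40 + 48 + 28 + 50 + 39)/59 = 205/59

L = 205/59 = 3.4746 bits/symbol


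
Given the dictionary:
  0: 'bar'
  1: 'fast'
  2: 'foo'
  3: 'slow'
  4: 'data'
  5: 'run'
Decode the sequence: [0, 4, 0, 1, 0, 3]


Look up each index in the dictionary:
  0 -> 'bar'
  4 -> 'data'
  0 -> 'bar'
  1 -> 'fast'
  0 -> 'bar'
  3 -> 'slow'

Decoded: "bar data bar fast bar slow"


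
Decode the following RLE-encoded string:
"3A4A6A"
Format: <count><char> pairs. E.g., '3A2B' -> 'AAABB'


Expanding each <count><char> pair:
  3A -> 'AAA'
  4A -> 'AAAA'
  6A -> 'AAAAAA'

Decoded = AAAAAAAAAAAAA


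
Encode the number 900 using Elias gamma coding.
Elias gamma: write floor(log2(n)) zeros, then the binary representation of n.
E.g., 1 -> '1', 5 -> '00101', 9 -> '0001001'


num_bits = floor(log2(900)) + 1 = 10
leading_zeros = num_bits - 1 = 9
binary(900) = 1110000100

Elias gamma(900) = '000000000' + '1110000100' = 0000000001110000100 (19 bits)


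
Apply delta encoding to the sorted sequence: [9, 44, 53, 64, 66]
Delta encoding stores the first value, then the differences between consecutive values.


First value: 9
Deltas:
  44 - 9 = 35
  53 - 44 = 9
  64 - 53 = 11
  66 - 64 = 2


Delta encoded: [9, 35, 9, 11, 2]


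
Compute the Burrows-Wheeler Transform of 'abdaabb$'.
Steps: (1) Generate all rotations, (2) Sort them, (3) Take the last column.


Rotations (sorted):
  0: $abdaabb -> last char: b
  1: aabb$abd -> last char: d
  2: abb$abda -> last char: a
  3: abdaabb$ -> last char: $
  4: b$abdaab -> last char: b
  5: bb$abdaa -> last char: a
  6: bdaabb$a -> last char: a
  7: daabb$ab -> last char: b


BWT = bda$baab


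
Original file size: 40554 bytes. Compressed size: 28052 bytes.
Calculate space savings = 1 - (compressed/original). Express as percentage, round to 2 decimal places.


ratio = compressed/original = 28052/40554 = 0.69172
savings = 1 - ratio = 1 - 0.69172 = 0.30828
as a percentage: 0.30828 * 100 = 30.83%

Space savings = 1 - 28052/40554 = 30.83%


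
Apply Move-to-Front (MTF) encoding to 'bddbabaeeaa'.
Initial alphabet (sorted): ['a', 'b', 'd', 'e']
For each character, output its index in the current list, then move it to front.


MTF encoding:
'b': index 1 in ['a', 'b', 'd', 'e'] -> ['b', 'a', 'd', 'e']
'd': index 2 in ['b', 'a', 'd', 'e'] -> ['d', 'b', 'a', 'e']
'd': index 0 in ['d', 'b', 'a', 'e'] -> ['d', 'b', 'a', 'e']
'b': index 1 in ['d', 'b', 'a', 'e'] -> ['b', 'd', 'a', 'e']
'a': index 2 in ['b', 'd', 'a', 'e'] -> ['a', 'b', 'd', 'e']
'b': index 1 in ['a', 'b', 'd', 'e'] -> ['b', 'a', 'd', 'e']
'a': index 1 in ['b', 'a', 'd', 'e'] -> ['a', 'b', 'd', 'e']
'e': index 3 in ['a', 'b', 'd', 'e'] -> ['e', 'a', 'b', 'd']
'e': index 0 in ['e', 'a', 'b', 'd'] -> ['e', 'a', 'b', 'd']
'a': index 1 in ['e', 'a', 'b', 'd'] -> ['a', 'e', 'b', 'd']
'a': index 0 in ['a', 'e', 'b', 'd'] -> ['a', 'e', 'b', 'd']


Output: [1, 2, 0, 1, 2, 1, 1, 3, 0, 1, 0]


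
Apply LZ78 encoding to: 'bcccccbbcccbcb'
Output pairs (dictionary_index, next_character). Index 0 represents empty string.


LZ78 encoding steps:
Dictionary: {0: ''}
Step 1: w='' (idx 0), next='b' -> output (0, 'b'), add 'b' as idx 1
Step 2: w='' (idx 0), next='c' -> output (0, 'c'), add 'c' as idx 2
Step 3: w='c' (idx 2), next='c' -> output (2, 'c'), add 'cc' as idx 3
Step 4: w='cc' (idx 3), next='b' -> output (3, 'b'), add 'ccb' as idx 4
Step 5: w='b' (idx 1), next='c' -> output (1, 'c'), add 'bc' as idx 5
Step 6: w='ccb' (idx 4), next='c' -> output (4, 'c'), add 'ccbc' as idx 6
Step 7: w='b' (idx 1), end of input -> output (1, '')


Encoded: [(0, 'b'), (0, 'c'), (2, 'c'), (3, 'b'), (1, 'c'), (4, 'c'), (1, '')]


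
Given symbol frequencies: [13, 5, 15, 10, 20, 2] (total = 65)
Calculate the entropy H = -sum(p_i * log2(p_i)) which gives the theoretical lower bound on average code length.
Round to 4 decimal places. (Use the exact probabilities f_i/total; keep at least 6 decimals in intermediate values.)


Per-symbol terms -p_i * log2(p_i) with p_i = f_i/65:
  p = 13/65 = 0.200000: log2(p) = -2.321928, -p*log2(p) = 0.464386
  p = 5/65 = 0.076923: log2(p) = -3.700440, -p*log2(p) = 0.284649
  p = 15/65 = 0.230769: log2(p) = -2.115477, -p*log2(p) = 0.488187
  p = 10/65 = 0.153846: log2(p) = -2.700440, -p*log2(p) = 0.415452
  p = 20/65 = 0.307692: log2(p) = -1.700440, -p*log2(p) = 0.523212
  p = 2/65 = 0.030769: log2(p) = -5.022368, -p*log2(p) = 0.154534
H = 0.464386 + 0.284649 + 0.488187 + 0.415452 + 0.523212 + 0.154534 = 2.330420

H = 2.3304 bits/symbol


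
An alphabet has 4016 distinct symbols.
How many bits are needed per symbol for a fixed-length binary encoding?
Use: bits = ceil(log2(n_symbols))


log2(4016) = 11.9715
Bracket: 2^11 = 2048 < 4016 <= 2^12 = 4096
So ceil(log2(4016)) = 12

bits = ceil(log2(4016)) = ceil(11.9715) = 12 bits


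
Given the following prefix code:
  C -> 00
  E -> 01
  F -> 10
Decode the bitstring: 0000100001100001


Decoding step by step:
Bits 00 -> C
Bits 00 -> C
Bits 10 -> F
Bits 00 -> C
Bits 01 -> E
Bits 10 -> F
Bits 00 -> C
Bits 01 -> E


Decoded message: CCFCEFCE


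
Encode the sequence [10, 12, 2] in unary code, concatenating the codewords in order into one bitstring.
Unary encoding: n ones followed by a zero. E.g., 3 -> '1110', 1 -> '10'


Encode each number as n ones followed by a terminating 0:
  10 -> 11111111110 (11 bits)
  12 -> 1111111111110 (13 bits)
  2 -> 110 (3 bits)
Total length = 11 + 13 + 3 = 27 bits.

Unary([10, 12, 2]) = 111111111101111111111110110 (27 bits)


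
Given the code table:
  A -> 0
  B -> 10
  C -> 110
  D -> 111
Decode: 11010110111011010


Decoding:
110 -> C
10 -> B
110 -> C
111 -> D
0 -> A
110 -> C
10 -> B


Result: CBCDACB


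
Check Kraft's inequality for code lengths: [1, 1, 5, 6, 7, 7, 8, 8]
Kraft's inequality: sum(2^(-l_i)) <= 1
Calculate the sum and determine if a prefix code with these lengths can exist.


Sum = 2^(-1) + 2^(-1) + 2^(-5) + 2^(-6) + 2^(-7) + 2^(-7) + 2^(-8) + 2^(-8)
    = 0.5 + 0.5 + 0.03125 + 0.015625 + 0.0078125 + 0.0078125 + 0.00390625 + 0.00390625
    = 274/256 = 1.0703125
Since 1.0703125 > 1, Kraft's inequality is NOT satisfied.
A prefix code with these lengths CANNOT exist.

Kraft sum = 1.0703125. Not satisfied.


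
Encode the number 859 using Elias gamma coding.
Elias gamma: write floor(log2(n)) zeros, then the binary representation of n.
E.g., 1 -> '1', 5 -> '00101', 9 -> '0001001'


num_bits = floor(log2(859)) + 1 = 10
leading_zeros = num_bits - 1 = 9
binary(859) = 1101011011

Elias gamma(859) = '000000000' + '1101011011' = 0000000001101011011 (19 bits)


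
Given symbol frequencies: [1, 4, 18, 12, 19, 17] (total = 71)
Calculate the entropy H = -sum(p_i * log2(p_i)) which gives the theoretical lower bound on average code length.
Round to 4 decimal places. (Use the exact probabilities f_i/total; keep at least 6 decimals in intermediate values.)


Per-symbol terms -p_i * log2(p_i) with p_i = f_i/71:
  p = 1/71 = 0.014085: log2(p) = -6.149747, -p*log2(p) = 0.086616
  p = 4/71 = 0.056338: log2(p) = -4.149747, -p*log2(p) = 0.233789
  p = 18/71 = 0.253521: log2(p) = -1.979822, -p*log2(p) = 0.501927
  p = 12/71 = 0.169014: log2(p) = -2.564785, -p*log2(p) = 0.433485
  p = 19/71 = 0.267606: log2(p) = -1.901820, -p*log2(p) = 0.508938
  p = 17/71 = 0.239437: log2(p) = -2.062284, -p*log2(p) = 0.493786
H = 0.086616 + 0.233789 + 0.501927 + 0.433485 + 0.508938 + 0.493786 = 2.258541

H = 2.2585 bits/symbol


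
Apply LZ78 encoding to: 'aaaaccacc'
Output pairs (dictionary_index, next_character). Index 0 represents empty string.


LZ78 encoding steps:
Dictionary: {0: ''}
Step 1: w='' (idx 0), next='a' -> output (0, 'a'), add 'a' as idx 1
Step 2: w='a' (idx 1), next='a' -> output (1, 'a'), add 'aa' as idx 2
Step 3: w='a' (idx 1), next='c' -> output (1, 'c'), add 'ac' as idx 3
Step 4: w='' (idx 0), next='c' -> output (0, 'c'), add 'c' as idx 4
Step 5: w='ac' (idx 3), next='c' -> output (3, 'c'), add 'acc' as idx 5


Encoded: [(0, 'a'), (1, 'a'), (1, 'c'), (0, 'c'), (3, 'c')]


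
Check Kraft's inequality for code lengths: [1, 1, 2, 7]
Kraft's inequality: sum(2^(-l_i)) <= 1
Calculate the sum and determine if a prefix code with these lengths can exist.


Sum = 2^(-1) + 2^(-1) + 2^(-2) + 2^(-7)
    = 0.5 + 0.5 + 0.25 + 0.0078125
    = 161/128 = 1.2578125
Since 1.2578125 > 1, Kraft's inequality is NOT satisfied.
A prefix code with these lengths CANNOT exist.

Kraft sum = 1.2578125. Not satisfied.


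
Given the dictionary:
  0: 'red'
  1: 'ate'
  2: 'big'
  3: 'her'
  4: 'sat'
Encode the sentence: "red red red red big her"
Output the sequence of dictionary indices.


Look up each word in the dictionary:
  'red' -> 0
  'red' -> 0
  'red' -> 0
  'red' -> 0
  'big' -> 2
  'her' -> 3

Encoded: [0, 0, 0, 0, 2, 3]


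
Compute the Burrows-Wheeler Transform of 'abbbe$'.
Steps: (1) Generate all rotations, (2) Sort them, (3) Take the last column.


Rotations (sorted):
  0: $abbbe -> last char: e
  1: abbbe$ -> last char: $
  2: bbbe$a -> last char: a
  3: bbe$ab -> last char: b
  4: be$abb -> last char: b
  5: e$abbb -> last char: b


BWT = e$abbb


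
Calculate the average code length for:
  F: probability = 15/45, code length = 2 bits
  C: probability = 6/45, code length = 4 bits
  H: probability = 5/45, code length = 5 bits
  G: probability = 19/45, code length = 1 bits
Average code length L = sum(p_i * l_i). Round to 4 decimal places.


Weighted contributions p_i * l_i:
  F: (15/45) * 2 = 30/45
  C: (6/45) * 4 = 24/45
  H: (5/45) * 5 = 25/45
  G: (19/45) * 1 = 19/45
Sum = (30 + 24 + 25 + 19)/45 = 98/45

L = 98/45 = 2.1778 bits/symbol


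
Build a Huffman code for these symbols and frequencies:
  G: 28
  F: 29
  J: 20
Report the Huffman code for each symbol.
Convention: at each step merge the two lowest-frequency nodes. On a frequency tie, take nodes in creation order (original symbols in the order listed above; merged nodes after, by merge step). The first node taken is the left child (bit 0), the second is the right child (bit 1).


Huffman tree construction:
Step 1: Merge J(20) + G(28) = 48
Step 2: Merge F(29) + (J+G)(48) = 77
Read each symbol's code off the tree from the root (left child = 0, right child = 1).

Codes:
  G: 11 (length 2)
  F: 0 (length 1)
  J: 10 (length 2)
Average code length: 125/77 = 1.6234 bits/symbol


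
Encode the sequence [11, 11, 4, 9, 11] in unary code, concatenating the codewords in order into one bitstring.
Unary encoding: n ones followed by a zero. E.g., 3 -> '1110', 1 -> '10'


Encode each number as n ones followed by a terminating 0:
  11 -> 111111111110 (12 bits)
  11 -> 111111111110 (12 bits)
  4 -> 11110 (5 bits)
  9 -> 1111111110 (10 bits)
  11 -> 111111111110 (12 bits)
Total length = 12 + 12 + 5 + 10 + 12 = 51 bits.

Unary([11, 11, 4, 9, 11]) = 111111111110111111111110111101111111110111111111110 (51 bits)


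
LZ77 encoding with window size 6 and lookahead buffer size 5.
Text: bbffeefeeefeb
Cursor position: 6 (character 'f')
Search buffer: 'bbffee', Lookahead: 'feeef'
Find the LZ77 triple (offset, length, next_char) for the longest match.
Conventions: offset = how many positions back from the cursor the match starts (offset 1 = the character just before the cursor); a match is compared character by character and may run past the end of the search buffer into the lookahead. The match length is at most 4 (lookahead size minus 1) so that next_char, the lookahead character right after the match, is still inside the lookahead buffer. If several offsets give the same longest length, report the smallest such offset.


Try each offset into the search buffer:
  offset=1 (pos 5, char 'e'): match length 0
  offset=2 (pos 4, char 'e'): match length 0
  offset=3 (pos 3, char 'f'): match length 3
  offset=4 (pos 2, char 'f'): match length 1
  offset=5 (pos 1, char 'b'): match length 0
  offset=6 (pos 0, char 'b'): match length 0
Longest match has length 3 at offset 3.
next_char = character at position 6 + 3 = 9 -> 'e'

Best match: offset=3, length=3 (matching 'fee' starting at position 3)
LZ77 triple: (3, 3, 'e')


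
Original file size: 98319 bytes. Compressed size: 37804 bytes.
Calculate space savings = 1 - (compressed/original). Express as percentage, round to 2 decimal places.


ratio = compressed/original = 37804/98319 = 0.384504
savings = 1 - ratio = 1 - 0.384504 = 0.615496
as a percentage: 0.615496 * 100 = 61.55%

Space savings = 1 - 37804/98319 = 61.55%


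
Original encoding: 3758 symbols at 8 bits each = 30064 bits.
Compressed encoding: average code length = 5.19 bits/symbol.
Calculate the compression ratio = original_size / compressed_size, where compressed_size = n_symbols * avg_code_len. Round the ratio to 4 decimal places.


original_size = n_symbols * orig_bits = 3758 * 8 = 30064 bits
compressed_size = n_symbols * avg_code_len = 3758 * 5.19 = 19504.02 bits
ratio = original_size / compressed_size = 30064 / 19504.02 = 1.5414

Compression ratio = 1.5414


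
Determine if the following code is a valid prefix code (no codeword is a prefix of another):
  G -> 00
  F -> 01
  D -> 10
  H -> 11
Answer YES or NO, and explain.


Checking each pair (does one codeword prefix another?):
  G='00' vs F='01': no prefix
  G='00' vs D='10': no prefix
  G='00' vs H='11': no prefix
  F='01' vs G='00': no prefix
  F='01' vs D='10': no prefix
  F='01' vs H='11': no prefix
  D='10' vs G='00': no prefix
  D='10' vs F='01': no prefix
  D='10' vs H='11': no prefix
  H='11' vs G='00': no prefix
  H='11' vs F='01': no prefix
  H='11' vs D='10': no prefix
No violation found over all pairs.

YES -- this is a valid prefix code. No codeword is a prefix of any other codeword.


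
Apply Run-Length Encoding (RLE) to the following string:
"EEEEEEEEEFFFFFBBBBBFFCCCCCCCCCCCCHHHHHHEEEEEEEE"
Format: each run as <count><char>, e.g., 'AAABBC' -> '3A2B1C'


Scanning runs left to right:
  i=0: run of 'E' x 9 -> '9E'
  i=9: run of 'F' x 5 -> '5F'
  i=14: run of 'B' x 5 -> '5B'
  i=19: run of 'F' x 2 -> '2F'
  i=21: run of 'C' x 12 -> '12C'
  i=33: run of 'H' x 6 -> '6H'
  i=39: run of 'E' x 8 -> '8E'

RLE = 9E5F5B2F12C6H8E


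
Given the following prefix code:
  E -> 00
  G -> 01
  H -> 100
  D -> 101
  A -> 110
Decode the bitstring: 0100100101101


Decoding step by step:
Bits 01 -> G
Bits 00 -> E
Bits 100 -> H
Bits 101 -> D
Bits 101 -> D


Decoded message: GEHDD


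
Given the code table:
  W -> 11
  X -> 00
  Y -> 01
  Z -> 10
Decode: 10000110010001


Decoding:
10 -> Z
00 -> X
01 -> Y
10 -> Z
01 -> Y
00 -> X
01 -> Y


Result: ZXYZYXY


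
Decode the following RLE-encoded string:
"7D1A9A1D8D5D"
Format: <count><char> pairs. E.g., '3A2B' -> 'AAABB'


Expanding each <count><char> pair:
  7D -> 'DDDDDDD'
  1A -> 'A'
  9A -> 'AAAAAAAAA'
  1D -> 'D'
  8D -> 'DDDDDDDD'
  5D -> 'DDDDD'

Decoded = DDDDDDDAAAAAAAAAADDDDDDDDDDDDDD


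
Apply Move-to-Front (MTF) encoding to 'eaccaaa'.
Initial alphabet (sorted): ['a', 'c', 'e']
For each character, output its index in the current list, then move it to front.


MTF encoding:
'e': index 2 in ['a', 'c', 'e'] -> ['e', 'a', 'c']
'a': index 1 in ['e', 'a', 'c'] -> ['a', 'e', 'c']
'c': index 2 in ['a', 'e', 'c'] -> ['c', 'a', 'e']
'c': index 0 in ['c', 'a', 'e'] -> ['c', 'a', 'e']
'a': index 1 in ['c', 'a', 'e'] -> ['a', 'c', 'e']
'a': index 0 in ['a', 'c', 'e'] -> ['a', 'c', 'e']
'a': index 0 in ['a', 'c', 'e'] -> ['a', 'c', 'e']


Output: [2, 1, 2, 0, 1, 0, 0]


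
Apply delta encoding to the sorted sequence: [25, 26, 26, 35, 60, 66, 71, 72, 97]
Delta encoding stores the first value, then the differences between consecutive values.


First value: 25
Deltas:
  26 - 25 = 1
  26 - 26 = 0
  35 - 26 = 9
  60 - 35 = 25
  66 - 60 = 6
  71 - 66 = 5
  72 - 71 = 1
  97 - 72 = 25


Delta encoded: [25, 1, 0, 9, 25, 6, 5, 1, 25]
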